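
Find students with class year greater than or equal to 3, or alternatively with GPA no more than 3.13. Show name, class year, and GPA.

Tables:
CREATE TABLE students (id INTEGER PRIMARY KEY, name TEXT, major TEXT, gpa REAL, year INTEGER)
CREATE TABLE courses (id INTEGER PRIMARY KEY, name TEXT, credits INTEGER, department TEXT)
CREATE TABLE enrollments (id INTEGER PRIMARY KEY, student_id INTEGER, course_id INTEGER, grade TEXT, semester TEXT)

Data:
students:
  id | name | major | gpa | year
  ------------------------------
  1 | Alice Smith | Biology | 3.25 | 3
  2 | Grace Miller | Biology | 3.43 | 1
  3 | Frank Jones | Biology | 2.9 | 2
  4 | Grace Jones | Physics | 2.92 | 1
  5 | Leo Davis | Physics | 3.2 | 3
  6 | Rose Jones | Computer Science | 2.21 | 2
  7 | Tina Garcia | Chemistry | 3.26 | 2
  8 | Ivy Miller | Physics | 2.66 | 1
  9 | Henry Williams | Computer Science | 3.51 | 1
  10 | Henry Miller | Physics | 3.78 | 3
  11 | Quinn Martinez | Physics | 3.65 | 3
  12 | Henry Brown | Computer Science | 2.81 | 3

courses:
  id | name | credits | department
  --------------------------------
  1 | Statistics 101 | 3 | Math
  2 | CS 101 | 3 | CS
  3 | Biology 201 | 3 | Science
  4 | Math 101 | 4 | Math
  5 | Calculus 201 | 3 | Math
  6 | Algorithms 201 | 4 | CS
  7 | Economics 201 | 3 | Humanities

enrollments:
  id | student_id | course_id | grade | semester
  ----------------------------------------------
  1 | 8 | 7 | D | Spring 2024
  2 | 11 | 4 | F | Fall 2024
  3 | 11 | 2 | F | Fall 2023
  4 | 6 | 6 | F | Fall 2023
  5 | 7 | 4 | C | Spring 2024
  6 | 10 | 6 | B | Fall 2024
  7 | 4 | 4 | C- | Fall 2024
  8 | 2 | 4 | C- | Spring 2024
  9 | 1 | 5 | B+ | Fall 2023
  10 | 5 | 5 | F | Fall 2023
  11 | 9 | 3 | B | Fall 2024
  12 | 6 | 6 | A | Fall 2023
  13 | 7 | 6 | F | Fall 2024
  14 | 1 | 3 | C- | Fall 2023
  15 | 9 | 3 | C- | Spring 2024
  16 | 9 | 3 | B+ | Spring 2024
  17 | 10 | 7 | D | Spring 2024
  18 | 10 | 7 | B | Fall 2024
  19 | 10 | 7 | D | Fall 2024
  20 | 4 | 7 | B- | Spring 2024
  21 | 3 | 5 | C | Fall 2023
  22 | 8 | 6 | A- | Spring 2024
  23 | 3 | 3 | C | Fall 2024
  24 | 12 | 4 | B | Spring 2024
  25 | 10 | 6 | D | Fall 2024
SELECT name, year, gpa FROM students WHERE year >= 3 OR gpa <= 3.13

Execution result:
name | year | gpa
Alice Smith | 3 | 3.25
Frank Jones | 2 | 2.90
Grace Jones | 1 | 2.92
Leo Davis | 3 | 3.20
Rose Jones | 2 | 2.21
Ivy Miller | 1 | 2.66
Henry Miller | 3 | 3.78
Quinn Martinez | 3 | 3.65
Henry Brown | 3 | 2.81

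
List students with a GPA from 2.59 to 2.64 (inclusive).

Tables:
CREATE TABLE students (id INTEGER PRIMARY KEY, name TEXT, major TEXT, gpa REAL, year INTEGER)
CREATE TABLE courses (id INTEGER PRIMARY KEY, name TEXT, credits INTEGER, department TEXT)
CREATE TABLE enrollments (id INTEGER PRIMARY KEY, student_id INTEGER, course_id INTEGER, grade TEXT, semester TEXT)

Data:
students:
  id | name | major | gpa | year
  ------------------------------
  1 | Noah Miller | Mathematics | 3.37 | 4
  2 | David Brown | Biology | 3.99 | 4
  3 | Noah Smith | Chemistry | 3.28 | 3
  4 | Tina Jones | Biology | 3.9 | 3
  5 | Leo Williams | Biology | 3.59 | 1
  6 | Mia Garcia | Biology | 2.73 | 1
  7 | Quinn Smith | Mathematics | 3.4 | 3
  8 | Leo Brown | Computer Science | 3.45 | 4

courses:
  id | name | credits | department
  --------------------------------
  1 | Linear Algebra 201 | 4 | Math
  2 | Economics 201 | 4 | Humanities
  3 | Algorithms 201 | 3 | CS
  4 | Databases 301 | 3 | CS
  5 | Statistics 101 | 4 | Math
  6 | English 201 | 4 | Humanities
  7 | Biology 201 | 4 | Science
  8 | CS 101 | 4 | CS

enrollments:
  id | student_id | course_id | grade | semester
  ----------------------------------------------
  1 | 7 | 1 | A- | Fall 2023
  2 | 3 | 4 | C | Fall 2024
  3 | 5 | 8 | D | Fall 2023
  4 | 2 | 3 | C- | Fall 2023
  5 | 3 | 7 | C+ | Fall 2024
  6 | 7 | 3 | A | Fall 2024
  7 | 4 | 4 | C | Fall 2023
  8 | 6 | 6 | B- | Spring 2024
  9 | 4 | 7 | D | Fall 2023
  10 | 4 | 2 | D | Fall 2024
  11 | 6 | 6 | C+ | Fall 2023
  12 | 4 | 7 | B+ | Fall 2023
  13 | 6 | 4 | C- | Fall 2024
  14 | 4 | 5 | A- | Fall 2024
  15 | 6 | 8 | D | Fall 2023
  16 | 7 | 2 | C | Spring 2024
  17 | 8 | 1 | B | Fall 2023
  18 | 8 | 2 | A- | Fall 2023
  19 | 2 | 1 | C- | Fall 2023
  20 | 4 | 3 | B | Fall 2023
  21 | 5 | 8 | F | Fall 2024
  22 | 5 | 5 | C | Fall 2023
SELECT name, gpa FROM students WHERE gpa BETWEEN 2.59 AND 2.64

Execution result:
(no rows)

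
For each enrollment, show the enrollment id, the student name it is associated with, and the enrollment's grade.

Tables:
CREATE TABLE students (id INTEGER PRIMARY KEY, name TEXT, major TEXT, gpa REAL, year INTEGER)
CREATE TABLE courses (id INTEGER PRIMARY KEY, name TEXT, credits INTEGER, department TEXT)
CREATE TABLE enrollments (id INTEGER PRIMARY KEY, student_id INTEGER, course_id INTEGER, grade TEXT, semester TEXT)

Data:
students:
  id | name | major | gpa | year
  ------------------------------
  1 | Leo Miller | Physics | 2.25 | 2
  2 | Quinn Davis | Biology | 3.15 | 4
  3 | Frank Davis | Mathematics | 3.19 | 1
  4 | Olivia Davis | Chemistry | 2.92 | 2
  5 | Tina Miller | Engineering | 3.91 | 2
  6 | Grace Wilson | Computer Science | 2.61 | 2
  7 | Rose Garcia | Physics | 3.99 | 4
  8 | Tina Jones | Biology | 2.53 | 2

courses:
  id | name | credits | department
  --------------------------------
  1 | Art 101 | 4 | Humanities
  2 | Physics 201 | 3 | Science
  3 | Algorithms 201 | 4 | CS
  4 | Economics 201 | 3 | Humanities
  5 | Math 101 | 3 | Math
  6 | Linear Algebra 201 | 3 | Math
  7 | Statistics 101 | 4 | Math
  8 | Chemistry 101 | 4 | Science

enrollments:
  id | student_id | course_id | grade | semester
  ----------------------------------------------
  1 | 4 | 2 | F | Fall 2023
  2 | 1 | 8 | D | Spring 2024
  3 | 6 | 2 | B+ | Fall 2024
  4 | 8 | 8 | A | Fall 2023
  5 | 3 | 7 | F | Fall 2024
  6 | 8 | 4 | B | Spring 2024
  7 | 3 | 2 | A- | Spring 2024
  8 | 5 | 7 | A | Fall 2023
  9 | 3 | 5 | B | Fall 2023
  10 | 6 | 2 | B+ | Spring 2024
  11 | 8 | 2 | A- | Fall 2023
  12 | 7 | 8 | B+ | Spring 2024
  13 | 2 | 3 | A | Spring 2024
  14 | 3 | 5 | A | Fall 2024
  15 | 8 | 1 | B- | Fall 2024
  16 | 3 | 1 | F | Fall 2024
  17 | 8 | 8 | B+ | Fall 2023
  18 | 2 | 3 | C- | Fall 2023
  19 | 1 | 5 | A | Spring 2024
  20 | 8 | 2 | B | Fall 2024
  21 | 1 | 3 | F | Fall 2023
SELECT c.id, p.name AS student, c.grade FROM enrollments c JOIN students p ON c.student_id = p.id

Execution result:
id | student | grade
1 | Olivia Davis | F
2 | Leo Miller | D
3 | Grace Wilson | B+
4 | Tina Jones | A
5 | Frank Davis | F
6 | Tina Jones | B
7 | Frank Davis | A-
8 | Tina Miller | A
9 | Frank Davis | B
10 | Grace Wilson | B+
11 | Tina Jones | A-
12 | Rose Garcia | B+
13 | Quinn Davis | A
14 | Frank Davis | A
15 | Tina Jones | B-
16 | Frank Davis | F
17 | Tina Jones | B+
18 | Quinn Davis | C-
19 | Leo Miller | A
20 | Tina Jones | B
21 | Leo Miller | F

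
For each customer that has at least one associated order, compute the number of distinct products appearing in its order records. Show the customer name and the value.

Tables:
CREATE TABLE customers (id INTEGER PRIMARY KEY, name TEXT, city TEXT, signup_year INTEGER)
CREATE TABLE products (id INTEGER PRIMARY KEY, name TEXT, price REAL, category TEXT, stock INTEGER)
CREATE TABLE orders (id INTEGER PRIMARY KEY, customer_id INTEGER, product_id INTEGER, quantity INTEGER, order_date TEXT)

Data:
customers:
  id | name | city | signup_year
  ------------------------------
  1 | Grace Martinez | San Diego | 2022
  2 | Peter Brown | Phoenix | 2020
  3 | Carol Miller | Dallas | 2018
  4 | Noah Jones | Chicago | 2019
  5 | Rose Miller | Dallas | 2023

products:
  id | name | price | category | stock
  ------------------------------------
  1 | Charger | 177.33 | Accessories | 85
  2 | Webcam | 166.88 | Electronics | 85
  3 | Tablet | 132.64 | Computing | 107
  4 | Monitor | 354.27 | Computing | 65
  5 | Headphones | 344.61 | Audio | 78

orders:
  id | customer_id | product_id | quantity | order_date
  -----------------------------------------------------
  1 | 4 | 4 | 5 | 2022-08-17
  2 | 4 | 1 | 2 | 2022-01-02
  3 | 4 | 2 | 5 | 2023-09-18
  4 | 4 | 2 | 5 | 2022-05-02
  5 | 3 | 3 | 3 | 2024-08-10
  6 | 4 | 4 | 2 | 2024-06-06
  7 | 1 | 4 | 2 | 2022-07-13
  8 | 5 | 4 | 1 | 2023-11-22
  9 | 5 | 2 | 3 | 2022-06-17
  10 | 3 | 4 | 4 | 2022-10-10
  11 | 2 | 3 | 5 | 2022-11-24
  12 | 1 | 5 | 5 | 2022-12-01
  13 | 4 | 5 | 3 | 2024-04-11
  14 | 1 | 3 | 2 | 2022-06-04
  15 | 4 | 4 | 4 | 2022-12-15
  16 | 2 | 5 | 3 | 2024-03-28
SELECT p.name, COUNT(DISTINCT c.product_id) AS distinct_product_count FROM orders c JOIN customers p ON c.customer_id = p.id GROUP BY p.id, p.name

Execution result:
name | distinct_product_count
Grace Martinez | 3
Peter Brown | 2
Carol Miller | 2
Noah Jones | 4
Rose Miller | 2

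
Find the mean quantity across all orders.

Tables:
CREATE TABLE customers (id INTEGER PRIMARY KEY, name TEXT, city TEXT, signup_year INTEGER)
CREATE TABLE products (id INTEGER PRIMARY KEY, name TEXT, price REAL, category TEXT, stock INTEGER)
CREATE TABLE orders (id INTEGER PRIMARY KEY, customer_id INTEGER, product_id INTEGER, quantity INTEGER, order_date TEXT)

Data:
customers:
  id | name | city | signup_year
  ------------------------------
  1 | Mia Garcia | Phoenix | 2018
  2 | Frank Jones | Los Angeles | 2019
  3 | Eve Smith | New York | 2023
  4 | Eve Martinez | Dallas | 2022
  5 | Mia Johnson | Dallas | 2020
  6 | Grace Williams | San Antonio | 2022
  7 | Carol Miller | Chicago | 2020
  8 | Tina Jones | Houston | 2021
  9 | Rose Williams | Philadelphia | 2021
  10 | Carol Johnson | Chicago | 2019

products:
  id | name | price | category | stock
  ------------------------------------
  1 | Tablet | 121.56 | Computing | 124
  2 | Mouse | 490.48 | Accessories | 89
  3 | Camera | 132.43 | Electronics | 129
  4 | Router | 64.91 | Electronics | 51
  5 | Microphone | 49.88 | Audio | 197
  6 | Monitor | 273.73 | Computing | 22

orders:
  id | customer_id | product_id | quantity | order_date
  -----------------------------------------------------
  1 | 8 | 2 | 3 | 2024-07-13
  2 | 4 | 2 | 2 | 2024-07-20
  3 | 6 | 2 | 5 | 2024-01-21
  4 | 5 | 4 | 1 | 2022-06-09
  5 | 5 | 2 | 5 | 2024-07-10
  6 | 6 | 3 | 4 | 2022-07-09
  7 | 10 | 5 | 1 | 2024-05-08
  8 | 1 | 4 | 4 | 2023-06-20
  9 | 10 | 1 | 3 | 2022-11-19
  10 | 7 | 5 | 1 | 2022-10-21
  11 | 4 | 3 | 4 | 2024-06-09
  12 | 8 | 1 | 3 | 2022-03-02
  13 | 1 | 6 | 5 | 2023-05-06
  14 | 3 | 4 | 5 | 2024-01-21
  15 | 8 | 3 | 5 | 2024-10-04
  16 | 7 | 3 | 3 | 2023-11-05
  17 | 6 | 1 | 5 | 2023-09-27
SELECT AVG(quantity) FROM orders

Execution result:
3.47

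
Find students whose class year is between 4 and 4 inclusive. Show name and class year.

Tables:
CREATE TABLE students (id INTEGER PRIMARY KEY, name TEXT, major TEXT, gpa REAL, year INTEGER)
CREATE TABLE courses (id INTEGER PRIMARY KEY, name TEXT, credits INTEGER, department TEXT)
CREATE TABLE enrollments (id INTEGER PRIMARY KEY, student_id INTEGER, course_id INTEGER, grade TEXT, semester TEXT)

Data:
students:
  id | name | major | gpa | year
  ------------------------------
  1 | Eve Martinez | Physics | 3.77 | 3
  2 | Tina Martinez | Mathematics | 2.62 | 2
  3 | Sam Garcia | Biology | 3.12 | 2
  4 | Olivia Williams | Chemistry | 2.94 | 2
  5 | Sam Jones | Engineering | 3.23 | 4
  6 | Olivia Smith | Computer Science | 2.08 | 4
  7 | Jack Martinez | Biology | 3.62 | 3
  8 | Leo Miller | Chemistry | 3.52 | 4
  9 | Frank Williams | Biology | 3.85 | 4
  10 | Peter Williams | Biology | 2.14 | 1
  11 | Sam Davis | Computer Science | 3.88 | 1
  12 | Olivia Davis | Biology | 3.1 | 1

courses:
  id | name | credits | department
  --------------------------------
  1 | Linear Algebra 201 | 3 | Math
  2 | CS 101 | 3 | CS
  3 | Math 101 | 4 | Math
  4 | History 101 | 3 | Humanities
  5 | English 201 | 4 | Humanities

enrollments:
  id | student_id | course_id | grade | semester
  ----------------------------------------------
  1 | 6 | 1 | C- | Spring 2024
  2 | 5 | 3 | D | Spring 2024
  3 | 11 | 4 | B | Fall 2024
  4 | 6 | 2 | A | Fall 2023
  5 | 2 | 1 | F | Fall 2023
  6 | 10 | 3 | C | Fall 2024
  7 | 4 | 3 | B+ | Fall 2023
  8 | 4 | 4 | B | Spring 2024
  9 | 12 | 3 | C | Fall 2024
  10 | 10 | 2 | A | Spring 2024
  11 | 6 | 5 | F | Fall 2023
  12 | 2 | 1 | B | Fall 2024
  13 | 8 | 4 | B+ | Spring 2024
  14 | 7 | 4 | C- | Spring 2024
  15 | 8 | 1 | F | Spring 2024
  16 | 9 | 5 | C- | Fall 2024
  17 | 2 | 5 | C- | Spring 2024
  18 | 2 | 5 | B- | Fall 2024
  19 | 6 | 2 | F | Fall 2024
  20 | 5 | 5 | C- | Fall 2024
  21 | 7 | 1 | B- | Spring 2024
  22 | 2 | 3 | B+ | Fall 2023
SELECT name, year FROM students WHERE year BETWEEN 4 AND 4

Execution result:
name | year
Sam Jones | 4
Olivia Smith | 4
Leo Miller | 4
Frank Williams | 4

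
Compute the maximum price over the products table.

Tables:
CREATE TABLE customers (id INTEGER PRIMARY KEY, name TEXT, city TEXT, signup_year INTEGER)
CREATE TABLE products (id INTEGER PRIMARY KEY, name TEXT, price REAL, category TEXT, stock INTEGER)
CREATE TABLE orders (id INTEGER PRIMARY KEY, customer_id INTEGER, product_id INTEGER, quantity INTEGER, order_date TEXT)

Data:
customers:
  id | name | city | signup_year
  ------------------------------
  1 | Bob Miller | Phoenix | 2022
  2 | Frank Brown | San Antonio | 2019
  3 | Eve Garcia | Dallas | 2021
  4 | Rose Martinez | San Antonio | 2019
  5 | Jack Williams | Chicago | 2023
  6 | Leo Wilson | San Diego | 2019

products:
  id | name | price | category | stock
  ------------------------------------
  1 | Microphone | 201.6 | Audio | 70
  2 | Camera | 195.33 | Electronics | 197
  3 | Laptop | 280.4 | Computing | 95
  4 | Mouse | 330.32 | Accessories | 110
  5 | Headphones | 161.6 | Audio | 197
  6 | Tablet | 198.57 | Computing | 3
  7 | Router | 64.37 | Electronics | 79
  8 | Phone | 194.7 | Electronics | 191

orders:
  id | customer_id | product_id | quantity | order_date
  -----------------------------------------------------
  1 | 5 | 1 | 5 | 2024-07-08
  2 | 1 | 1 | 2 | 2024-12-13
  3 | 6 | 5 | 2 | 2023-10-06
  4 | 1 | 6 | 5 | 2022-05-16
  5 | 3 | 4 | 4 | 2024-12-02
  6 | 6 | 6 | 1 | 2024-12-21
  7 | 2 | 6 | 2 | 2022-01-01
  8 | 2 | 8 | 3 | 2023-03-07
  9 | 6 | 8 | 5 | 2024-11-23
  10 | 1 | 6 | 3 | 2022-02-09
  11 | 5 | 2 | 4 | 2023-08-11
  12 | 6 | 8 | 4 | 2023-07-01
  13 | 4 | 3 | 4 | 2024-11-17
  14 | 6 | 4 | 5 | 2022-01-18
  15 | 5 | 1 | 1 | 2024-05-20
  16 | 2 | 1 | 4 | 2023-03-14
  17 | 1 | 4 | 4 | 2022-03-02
SELECT MAX(price) FROM products

Execution result:
330.32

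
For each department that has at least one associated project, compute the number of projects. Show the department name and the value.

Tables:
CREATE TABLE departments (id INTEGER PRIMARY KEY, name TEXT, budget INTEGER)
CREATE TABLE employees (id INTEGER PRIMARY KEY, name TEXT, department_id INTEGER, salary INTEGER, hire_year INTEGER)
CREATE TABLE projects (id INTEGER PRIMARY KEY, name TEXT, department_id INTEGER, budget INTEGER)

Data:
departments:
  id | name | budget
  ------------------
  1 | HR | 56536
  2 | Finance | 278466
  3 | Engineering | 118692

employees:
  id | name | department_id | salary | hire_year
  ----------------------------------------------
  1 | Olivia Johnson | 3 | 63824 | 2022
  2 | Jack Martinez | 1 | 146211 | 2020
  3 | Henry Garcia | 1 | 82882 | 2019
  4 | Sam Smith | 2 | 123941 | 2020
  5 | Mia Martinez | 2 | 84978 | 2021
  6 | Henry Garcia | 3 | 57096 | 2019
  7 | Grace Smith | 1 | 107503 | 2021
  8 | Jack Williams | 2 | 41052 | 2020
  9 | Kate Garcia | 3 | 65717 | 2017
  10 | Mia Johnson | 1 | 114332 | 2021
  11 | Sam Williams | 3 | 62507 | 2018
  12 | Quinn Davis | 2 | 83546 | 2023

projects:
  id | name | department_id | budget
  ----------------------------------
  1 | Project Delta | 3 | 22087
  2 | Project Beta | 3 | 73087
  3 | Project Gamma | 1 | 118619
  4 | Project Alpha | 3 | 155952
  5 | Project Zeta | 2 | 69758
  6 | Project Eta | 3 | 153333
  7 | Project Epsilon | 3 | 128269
SELECT p.name, COUNT(*) AS n FROM projects c JOIN departments p ON c.department_id = p.id GROUP BY p.id, p.name

Execution result:
name | n
HR | 1
Finance | 1
Engineering | 5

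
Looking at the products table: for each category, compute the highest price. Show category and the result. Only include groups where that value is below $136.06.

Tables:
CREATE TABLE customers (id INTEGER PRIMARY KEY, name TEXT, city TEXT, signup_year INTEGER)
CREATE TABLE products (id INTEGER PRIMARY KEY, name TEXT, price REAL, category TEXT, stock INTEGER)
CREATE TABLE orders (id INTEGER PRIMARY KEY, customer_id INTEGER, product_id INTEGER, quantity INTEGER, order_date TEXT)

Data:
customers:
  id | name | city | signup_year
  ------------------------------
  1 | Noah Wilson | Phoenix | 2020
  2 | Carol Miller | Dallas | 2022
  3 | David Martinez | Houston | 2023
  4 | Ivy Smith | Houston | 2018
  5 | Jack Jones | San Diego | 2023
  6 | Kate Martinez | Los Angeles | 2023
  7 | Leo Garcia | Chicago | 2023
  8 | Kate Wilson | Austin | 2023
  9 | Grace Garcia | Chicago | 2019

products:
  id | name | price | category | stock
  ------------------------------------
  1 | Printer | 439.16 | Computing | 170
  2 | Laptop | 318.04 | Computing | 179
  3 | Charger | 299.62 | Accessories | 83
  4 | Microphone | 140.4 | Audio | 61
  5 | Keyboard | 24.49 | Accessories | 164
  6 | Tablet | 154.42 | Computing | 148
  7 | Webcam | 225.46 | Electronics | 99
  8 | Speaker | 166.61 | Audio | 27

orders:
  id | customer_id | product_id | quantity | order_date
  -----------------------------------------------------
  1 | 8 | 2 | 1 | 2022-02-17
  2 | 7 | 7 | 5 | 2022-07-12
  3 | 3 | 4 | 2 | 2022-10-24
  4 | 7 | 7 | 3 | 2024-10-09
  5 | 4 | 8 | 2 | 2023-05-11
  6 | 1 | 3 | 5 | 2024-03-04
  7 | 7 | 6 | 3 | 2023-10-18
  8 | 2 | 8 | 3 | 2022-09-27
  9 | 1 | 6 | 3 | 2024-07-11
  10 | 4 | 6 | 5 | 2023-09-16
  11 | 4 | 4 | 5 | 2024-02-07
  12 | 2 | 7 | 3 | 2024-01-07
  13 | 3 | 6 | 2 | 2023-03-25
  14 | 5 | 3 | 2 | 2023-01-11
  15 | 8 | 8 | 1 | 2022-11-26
SELECT category, MAX(price) AS max_price FROM products GROUP BY category HAVING MAX(price) < 136.06

Execution result:
(no rows)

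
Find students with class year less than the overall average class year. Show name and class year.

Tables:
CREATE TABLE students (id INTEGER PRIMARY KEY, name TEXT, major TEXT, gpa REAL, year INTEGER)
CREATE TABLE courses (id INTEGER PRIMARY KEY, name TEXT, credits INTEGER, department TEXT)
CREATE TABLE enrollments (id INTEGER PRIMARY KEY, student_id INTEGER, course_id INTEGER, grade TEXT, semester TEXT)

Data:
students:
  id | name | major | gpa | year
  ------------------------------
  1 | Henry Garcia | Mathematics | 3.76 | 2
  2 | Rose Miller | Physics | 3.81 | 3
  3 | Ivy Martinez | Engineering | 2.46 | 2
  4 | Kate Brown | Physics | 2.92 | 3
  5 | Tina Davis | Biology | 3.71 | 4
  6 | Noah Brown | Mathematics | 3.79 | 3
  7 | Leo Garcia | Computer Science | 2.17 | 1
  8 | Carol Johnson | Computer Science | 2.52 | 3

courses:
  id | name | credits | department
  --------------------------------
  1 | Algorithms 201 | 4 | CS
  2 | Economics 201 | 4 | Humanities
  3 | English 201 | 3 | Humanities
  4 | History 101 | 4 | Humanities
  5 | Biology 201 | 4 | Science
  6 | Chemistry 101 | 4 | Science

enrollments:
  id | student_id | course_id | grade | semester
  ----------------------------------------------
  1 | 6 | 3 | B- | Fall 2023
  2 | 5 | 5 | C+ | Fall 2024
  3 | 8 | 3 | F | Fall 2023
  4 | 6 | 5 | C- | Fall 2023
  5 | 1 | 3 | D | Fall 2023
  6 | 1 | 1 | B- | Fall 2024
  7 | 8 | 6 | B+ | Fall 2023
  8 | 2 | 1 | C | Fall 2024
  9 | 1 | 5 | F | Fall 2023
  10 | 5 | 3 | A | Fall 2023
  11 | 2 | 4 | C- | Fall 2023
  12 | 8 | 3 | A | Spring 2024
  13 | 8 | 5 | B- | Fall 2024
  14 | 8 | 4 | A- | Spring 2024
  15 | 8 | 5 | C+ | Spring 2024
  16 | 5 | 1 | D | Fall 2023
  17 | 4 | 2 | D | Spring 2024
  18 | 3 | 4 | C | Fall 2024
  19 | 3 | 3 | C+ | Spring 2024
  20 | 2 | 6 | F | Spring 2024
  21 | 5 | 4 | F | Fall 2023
SELECT name, year FROM students WHERE year < (SELECT AVG(year) FROM students)

Execution result:
name | year
Henry Garcia | 2
Ivy Martinez | 2
Leo Garcia | 1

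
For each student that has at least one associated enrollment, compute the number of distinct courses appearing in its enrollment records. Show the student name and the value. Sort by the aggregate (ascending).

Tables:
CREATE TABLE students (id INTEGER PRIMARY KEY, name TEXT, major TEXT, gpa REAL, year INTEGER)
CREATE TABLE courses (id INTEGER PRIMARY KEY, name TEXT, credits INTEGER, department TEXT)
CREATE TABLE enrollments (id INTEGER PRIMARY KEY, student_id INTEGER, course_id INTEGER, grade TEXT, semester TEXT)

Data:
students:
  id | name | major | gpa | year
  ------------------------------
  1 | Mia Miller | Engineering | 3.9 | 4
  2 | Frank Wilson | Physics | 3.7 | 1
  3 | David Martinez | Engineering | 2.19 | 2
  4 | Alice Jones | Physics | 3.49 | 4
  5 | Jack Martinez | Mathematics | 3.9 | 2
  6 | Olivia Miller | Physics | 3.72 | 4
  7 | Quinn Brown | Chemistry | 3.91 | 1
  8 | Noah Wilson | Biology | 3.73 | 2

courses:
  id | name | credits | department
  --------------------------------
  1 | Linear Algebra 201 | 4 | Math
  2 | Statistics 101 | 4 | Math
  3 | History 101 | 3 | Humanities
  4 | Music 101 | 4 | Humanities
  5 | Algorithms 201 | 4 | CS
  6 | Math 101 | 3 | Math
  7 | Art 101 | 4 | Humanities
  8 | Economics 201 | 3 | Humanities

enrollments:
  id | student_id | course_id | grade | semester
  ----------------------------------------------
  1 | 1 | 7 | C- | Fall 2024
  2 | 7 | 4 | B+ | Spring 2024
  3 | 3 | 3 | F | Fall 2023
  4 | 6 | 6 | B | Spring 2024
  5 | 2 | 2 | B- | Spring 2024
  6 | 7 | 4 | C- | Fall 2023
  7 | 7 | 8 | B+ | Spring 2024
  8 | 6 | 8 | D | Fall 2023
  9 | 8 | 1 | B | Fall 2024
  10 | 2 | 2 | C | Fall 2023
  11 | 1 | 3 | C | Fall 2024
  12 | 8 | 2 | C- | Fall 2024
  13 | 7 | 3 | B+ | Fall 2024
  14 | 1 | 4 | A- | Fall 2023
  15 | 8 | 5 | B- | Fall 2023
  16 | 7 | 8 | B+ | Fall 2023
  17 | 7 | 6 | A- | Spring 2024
SELECT p.name, COUNT(DISTINCT c.course_id) AS distinct_course_count FROM enrollments c JOIN students p ON c.student_id = p.id GROUP BY p.id, p.name ORDER BY distinct_course_count ASC

Execution result:
name | distinct_course_count
Frank Wilson | 1
David Martinez | 1
Olivia Miller | 2
Mia Miller | 3
Noah Wilson | 3
Quinn Brown | 4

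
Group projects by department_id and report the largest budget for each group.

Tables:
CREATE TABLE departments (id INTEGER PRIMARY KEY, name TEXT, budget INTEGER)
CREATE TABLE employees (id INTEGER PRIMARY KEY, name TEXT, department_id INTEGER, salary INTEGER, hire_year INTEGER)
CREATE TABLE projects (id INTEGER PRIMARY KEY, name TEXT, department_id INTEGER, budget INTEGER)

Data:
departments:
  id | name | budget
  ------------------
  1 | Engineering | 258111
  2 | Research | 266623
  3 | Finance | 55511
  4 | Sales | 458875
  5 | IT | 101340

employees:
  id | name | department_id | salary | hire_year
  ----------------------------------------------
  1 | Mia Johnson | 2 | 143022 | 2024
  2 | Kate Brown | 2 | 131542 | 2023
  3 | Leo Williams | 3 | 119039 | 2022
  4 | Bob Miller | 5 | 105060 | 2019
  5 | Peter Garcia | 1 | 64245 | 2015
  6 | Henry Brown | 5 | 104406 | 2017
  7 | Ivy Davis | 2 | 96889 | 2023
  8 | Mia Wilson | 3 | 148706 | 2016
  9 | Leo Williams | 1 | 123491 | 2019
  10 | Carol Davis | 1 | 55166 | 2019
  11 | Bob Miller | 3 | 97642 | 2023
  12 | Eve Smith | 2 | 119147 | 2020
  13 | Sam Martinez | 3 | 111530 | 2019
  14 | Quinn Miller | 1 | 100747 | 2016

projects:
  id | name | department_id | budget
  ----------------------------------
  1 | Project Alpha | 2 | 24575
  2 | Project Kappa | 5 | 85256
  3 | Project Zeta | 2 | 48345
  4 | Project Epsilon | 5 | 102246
SELECT department_id, MAX(budget) AS max_budget FROM projects GROUP BY department_id

Execution result:
department_id | max_budget
2 | 48345
5 | 102246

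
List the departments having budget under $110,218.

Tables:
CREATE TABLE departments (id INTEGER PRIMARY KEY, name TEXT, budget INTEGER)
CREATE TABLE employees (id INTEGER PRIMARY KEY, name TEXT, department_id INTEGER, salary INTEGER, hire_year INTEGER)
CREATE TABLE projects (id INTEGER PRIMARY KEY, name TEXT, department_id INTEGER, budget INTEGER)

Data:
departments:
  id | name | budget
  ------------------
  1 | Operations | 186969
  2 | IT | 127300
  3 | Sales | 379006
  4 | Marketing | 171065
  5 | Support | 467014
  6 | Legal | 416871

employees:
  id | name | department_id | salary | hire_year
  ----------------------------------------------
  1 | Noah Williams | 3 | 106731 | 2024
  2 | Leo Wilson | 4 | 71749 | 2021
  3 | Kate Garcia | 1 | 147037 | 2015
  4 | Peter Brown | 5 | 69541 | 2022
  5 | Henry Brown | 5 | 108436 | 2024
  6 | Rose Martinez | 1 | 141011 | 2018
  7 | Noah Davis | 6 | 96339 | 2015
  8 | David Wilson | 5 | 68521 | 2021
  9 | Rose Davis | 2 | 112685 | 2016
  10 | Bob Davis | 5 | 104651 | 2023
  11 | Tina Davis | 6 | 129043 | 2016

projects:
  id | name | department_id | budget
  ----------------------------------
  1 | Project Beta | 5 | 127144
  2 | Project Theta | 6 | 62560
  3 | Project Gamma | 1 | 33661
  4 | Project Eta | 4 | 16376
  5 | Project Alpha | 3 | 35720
SELECT name, budget FROM departments WHERE budget < 110218

Execution result:
(no rows)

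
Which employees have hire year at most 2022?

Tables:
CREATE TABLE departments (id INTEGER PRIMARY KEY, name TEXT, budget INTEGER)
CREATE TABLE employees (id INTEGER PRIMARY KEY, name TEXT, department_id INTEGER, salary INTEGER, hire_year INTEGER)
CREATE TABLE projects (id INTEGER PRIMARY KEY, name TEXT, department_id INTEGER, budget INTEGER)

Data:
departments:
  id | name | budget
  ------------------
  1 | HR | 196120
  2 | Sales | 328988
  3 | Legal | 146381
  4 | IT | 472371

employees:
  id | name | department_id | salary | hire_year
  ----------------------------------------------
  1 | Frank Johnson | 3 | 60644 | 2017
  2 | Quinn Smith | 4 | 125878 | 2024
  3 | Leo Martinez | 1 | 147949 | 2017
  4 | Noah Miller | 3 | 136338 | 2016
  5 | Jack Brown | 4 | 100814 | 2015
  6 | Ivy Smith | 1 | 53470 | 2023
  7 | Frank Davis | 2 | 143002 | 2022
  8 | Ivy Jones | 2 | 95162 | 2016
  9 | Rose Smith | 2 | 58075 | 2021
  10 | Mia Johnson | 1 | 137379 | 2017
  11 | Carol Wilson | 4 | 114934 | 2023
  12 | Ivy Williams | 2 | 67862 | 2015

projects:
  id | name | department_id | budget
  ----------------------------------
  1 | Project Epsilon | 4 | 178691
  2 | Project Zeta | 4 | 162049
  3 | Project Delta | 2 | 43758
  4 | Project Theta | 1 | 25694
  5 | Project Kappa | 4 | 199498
SELECT name, hire_year FROM employees WHERE hire_year <= 2022

Execution result:
name | hire_year
Frank Johnson | 2017
Leo Martinez | 2017
Noah Miller | 2016
Jack Brown | 2015
Frank Davis | 2022
Ivy Jones | 2016
Rose Smith | 2021
Mia Johnson | 2017
Ivy Williams | 2015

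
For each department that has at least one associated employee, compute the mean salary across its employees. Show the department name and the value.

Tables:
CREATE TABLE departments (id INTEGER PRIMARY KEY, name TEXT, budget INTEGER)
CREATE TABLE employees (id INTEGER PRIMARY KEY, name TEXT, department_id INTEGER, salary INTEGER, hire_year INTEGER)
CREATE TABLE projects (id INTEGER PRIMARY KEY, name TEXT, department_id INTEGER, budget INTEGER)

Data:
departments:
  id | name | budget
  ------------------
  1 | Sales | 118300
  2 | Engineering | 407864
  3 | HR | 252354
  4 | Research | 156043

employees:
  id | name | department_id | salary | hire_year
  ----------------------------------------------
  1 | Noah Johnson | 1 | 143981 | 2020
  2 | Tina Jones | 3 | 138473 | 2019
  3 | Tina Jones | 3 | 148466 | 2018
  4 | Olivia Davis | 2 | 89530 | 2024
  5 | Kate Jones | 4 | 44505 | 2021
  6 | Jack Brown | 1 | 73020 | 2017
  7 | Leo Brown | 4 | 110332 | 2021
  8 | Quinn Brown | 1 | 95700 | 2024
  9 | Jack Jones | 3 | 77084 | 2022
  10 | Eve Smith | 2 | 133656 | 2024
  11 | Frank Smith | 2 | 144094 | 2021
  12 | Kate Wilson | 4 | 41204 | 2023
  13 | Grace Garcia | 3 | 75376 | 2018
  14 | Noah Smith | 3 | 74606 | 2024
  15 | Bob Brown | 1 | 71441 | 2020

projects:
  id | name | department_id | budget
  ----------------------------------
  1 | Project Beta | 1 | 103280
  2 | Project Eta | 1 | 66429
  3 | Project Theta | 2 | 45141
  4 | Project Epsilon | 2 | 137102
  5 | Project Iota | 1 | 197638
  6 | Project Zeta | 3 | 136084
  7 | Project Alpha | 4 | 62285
SELECT p.name, AVG(c.salary) AS avg_salary FROM employees c JOIN departments p ON c.department_id = p.id GROUP BY p.id, p.name

Execution result:
name | avg_salary
Sales | 96035.50
Engineering | 122426.67
HR | 102801.00
Research | 65347.00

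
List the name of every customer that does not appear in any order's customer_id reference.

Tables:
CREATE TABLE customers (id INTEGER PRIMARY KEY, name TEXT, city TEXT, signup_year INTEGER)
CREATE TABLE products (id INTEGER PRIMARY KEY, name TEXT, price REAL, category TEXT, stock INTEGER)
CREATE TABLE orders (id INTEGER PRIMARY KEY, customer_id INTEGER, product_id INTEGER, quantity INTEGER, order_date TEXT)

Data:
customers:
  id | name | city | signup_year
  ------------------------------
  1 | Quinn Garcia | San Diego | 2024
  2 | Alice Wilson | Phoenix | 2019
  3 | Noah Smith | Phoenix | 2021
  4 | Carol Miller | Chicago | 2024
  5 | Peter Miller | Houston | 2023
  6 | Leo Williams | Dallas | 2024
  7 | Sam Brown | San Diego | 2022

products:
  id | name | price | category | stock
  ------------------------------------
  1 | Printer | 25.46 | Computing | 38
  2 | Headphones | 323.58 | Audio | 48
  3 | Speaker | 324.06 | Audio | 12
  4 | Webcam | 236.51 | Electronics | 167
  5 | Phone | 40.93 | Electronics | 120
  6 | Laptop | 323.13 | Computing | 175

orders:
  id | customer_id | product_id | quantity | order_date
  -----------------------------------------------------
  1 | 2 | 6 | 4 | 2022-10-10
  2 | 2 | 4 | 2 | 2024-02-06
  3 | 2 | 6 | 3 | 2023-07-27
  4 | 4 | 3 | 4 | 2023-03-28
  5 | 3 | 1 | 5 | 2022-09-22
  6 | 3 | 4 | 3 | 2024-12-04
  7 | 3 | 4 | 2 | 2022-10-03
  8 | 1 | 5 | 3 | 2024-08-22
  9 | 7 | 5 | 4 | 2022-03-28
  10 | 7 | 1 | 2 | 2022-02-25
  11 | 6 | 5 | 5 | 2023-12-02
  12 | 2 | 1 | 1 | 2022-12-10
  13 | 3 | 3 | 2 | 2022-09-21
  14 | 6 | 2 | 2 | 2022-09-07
SELECT p.name FROM customers p LEFT JOIN orders c ON c.customer_id = p.id WHERE c.id IS NULL

Execution result:
Peter Miller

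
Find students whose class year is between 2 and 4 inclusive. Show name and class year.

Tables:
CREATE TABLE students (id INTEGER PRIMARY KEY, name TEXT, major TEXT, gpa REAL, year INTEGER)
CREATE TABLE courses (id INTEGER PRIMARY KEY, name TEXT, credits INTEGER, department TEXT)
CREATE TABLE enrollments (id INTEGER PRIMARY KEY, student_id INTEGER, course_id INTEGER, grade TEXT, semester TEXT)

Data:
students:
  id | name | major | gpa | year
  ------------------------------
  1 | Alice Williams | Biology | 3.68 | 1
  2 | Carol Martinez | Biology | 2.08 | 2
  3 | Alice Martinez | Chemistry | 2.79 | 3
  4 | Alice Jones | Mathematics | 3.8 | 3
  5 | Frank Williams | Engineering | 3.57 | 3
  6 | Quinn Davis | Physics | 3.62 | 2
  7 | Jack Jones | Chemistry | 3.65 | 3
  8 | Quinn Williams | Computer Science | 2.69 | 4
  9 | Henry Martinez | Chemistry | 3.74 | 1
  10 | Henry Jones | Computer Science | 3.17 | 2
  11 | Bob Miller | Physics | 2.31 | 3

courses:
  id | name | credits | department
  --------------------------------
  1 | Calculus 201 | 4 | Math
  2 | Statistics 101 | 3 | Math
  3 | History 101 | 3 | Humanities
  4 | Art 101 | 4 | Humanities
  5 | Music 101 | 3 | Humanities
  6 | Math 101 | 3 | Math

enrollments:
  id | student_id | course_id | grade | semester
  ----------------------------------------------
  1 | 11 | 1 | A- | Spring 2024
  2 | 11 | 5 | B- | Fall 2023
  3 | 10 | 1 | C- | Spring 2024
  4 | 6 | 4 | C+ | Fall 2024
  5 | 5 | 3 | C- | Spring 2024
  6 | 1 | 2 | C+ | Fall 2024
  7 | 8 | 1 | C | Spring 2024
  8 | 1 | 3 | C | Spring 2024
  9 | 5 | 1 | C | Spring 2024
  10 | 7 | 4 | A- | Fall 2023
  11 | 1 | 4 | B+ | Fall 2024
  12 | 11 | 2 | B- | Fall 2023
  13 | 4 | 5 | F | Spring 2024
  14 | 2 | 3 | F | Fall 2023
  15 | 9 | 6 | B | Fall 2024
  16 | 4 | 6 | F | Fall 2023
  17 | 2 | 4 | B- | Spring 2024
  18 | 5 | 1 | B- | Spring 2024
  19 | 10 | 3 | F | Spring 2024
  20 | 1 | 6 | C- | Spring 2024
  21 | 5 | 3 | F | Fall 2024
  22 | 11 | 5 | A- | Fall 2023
SELECT name, year FROM students WHERE year BETWEEN 2 AND 4

Execution result:
name | year
Carol Martinez | 2
Alice Martinez | 3
Alice Jones | 3
Frank Williams | 3
Quinn Davis | 2
Jack Jones | 3
Quinn Williams | 4
Henry Jones | 2
Bob Miller | 3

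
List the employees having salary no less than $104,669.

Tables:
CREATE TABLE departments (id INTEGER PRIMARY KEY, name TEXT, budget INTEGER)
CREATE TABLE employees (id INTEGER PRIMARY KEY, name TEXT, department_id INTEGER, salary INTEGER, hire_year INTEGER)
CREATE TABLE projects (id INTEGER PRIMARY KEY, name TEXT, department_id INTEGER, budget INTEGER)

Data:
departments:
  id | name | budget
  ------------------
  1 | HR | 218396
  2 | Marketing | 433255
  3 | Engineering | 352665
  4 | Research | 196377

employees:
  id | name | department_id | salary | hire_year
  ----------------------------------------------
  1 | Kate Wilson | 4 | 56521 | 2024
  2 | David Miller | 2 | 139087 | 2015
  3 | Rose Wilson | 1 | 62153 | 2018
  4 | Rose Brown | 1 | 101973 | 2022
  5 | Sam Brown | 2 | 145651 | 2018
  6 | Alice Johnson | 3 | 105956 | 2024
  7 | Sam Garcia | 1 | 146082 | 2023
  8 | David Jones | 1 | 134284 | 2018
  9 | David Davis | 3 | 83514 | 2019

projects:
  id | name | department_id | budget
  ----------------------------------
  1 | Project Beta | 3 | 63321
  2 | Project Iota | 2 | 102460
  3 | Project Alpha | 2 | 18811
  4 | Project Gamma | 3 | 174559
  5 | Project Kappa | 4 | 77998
SELECT name, salary FROM employees WHERE salary >= 104669

Execution result:
name | salary
David Miller | 139087
Sam Brown | 145651
Alice Johnson | 105956
Sam Garcia | 146082
David Jones | 134284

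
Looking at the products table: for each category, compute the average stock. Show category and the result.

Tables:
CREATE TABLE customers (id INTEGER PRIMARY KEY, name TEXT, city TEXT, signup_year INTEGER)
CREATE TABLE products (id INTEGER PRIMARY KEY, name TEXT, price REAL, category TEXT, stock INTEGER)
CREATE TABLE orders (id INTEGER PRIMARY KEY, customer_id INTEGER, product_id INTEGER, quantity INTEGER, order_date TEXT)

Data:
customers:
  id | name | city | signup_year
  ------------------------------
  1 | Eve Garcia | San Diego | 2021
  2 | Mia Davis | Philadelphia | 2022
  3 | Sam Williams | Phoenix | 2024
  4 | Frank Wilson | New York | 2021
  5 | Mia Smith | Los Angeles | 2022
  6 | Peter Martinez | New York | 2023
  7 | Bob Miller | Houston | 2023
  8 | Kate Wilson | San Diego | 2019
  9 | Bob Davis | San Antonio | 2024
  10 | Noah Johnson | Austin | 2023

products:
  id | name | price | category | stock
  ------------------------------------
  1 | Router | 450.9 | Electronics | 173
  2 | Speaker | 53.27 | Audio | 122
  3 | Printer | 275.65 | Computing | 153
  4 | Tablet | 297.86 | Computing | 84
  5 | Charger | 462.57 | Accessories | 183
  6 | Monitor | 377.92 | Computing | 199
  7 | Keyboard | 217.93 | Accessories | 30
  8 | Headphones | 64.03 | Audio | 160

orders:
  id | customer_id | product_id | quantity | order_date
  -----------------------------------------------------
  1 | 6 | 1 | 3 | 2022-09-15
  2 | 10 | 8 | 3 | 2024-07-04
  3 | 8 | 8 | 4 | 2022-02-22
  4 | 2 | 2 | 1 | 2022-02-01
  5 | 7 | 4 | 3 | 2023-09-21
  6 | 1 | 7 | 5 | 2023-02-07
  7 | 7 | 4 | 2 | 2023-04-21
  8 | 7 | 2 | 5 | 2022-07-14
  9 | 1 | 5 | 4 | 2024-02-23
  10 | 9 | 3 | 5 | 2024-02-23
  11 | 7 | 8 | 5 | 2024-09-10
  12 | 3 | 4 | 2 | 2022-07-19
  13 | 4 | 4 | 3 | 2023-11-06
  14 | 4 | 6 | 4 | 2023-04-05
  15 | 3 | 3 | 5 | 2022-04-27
SELECT category, AVG(stock) AS avg_stock FROM products GROUP BY category

Execution result:
category | avg_stock
Accessories | 106.50
Audio | 141.00
Computing | 145.33
Electronics | 173.00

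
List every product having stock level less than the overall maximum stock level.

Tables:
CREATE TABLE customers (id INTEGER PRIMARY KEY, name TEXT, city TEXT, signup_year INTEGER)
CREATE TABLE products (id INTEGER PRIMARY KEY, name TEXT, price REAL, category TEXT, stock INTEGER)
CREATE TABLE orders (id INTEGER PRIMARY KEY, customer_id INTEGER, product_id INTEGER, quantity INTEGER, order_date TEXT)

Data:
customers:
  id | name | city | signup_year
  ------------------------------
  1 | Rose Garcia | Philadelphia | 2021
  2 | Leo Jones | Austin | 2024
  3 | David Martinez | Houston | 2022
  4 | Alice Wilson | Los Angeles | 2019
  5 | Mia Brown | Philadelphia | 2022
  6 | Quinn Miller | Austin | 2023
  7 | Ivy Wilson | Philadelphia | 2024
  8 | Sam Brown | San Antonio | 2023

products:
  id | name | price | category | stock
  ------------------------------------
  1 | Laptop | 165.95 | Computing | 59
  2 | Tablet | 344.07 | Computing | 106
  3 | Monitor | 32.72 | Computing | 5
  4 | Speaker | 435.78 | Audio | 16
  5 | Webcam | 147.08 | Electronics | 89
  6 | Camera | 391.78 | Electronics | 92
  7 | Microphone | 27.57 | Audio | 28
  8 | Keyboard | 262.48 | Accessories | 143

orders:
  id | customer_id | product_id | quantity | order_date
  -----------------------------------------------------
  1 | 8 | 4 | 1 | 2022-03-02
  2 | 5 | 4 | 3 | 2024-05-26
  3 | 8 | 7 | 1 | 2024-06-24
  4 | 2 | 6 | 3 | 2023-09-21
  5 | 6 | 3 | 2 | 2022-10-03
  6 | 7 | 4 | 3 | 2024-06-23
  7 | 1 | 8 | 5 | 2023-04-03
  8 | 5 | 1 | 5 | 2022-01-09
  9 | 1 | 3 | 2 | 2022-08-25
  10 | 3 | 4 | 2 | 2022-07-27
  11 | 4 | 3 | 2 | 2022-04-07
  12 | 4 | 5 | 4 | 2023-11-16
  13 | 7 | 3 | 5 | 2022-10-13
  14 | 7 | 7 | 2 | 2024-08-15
SELECT name, stock FROM products WHERE stock < (SELECT MAX(stock) FROM products)

Execution result:
name | stock
Laptop | 59
Tablet | 106
Monitor | 5
Speaker | 16
Webcam | 89
Camera | 92
Microphone | 28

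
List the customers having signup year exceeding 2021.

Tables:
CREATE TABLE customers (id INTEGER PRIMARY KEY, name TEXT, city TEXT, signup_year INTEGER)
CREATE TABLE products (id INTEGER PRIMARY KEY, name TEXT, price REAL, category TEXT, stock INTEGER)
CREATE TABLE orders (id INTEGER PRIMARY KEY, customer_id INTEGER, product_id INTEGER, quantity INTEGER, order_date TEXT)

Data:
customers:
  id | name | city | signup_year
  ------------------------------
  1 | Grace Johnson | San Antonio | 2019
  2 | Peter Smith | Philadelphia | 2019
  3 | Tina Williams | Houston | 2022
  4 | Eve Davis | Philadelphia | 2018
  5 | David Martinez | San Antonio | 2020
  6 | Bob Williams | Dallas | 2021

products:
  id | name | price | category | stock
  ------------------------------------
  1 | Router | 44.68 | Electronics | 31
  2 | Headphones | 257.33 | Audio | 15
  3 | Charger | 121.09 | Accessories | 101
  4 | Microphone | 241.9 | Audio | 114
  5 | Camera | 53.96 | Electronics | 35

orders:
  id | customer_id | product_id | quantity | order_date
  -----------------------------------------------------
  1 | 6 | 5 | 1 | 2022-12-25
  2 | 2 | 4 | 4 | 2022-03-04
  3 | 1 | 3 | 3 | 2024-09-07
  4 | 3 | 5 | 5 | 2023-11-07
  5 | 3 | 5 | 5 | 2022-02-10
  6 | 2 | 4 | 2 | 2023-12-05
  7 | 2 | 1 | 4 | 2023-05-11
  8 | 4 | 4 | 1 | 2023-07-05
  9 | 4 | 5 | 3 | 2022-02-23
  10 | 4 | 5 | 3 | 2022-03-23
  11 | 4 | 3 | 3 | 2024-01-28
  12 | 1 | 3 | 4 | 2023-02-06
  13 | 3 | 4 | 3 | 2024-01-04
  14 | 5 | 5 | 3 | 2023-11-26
SELECT name, signup_year FROM customers WHERE signup_year > 2021

Execution result:
name | signup_year
Tina Williams | 2022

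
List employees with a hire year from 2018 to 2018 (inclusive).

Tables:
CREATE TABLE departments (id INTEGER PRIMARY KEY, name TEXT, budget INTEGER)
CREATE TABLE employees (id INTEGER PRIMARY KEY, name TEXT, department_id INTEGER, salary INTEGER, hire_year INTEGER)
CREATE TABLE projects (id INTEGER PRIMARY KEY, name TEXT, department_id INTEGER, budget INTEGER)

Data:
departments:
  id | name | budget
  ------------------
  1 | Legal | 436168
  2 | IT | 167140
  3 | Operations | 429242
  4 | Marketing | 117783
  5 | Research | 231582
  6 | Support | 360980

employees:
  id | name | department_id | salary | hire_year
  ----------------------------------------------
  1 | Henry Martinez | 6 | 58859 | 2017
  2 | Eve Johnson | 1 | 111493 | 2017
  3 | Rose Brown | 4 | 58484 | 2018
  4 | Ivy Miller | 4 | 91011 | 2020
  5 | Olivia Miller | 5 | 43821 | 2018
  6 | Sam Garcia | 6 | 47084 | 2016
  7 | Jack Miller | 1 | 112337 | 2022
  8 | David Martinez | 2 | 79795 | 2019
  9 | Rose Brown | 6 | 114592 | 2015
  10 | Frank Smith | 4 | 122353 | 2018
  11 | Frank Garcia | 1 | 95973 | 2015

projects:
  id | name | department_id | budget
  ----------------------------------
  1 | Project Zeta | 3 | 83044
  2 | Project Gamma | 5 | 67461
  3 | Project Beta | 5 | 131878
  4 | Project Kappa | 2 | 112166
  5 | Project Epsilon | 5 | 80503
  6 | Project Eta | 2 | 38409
SELECT name, hire_year FROM employees WHERE hire_year BETWEEN 2018 AND 2018

Execution result:
name | hire_year
Rose Brown | 2018
Olivia Miller | 2018
Frank Smith | 2018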